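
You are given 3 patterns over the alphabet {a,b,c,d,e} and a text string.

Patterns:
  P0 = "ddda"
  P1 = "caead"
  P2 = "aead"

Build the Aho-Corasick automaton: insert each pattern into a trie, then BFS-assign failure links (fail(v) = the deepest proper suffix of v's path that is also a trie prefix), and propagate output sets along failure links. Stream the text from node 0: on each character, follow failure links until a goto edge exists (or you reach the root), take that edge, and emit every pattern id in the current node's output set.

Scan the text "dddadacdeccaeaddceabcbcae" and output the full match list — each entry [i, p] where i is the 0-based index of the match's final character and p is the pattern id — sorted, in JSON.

Build automaton:
Trie (insert patterns):
  0='ε' goto a→10 c→5 d→1
  1='d' goto d→2
  2='dd' goto d→3
  3='ddd' goto a→4
  4='ddda' goto ·  [P0 ends]
  5='c' goto a→6
  6='ca' goto e→7
  7='cae' goto a→8
  8='caea' goto d→9
  9='caead' goto ·  [P1 ends]
  10='a' goto e→11
  11='ae' goto a→12
  12='aea' goto d→13
  13='aead' goto ·  [P2 ends]

BFS fail/out derivation:
  fail(1) 'd': from fail(0)=0 chase 'd': 0 ⇒ 0;  out=∅∪out(0)=∅
  fail(5) 'c': from fail(0)=0 chase 'c': 0 ⇒ 0;  out=∅∪out(0)=∅
  fail(10) 'a': from fail(0)=0 chase 'a': 0 ⇒ 0;  out=∅∪out(0)=∅
  fail(2) 'dd': from fail(1)=0 chase 'd': 0 ⇒ 1;  out=∅∪out(1)=∅
  fail(6) 'ca': from fail(5)=0 chase 'a': 0 ⇒ 10;  out=∅∪out(10)=∅
  fail(11) 'ae': from fail(10)=0 chase 'e': 0 ⇒ 0;  out=∅∪out(0)=∅
  fail(3) 'ddd': from fail(2)=1 chase 'd': 1 ⇒ 2;  out=∅∪out(2)=∅
  fail(7) 'cae': from fail(6)=10 chase 'e': 10 ⇒ 11;  out=∅∪out(11)=∅
  fail(12) 'aea': from fail(11)=0 chase 'a': 0 ⇒ 10;  out=∅∪out(10)=∅
  fail(4) 'ddda': from fail(3)=2 chase 'a': 2→1→0 ⇒ 10;  out={0}∪out(10)={0}
  fail(8) 'caea': from fail(7)=11 chase 'a': 11 ⇒ 12;  out=∅∪out(12)=∅
  fail(13) 'aead': from fail(12)=10 chase 'd': 10→0 ⇒ 1;  out={2}∪out(1)={2}
  fail(9) 'caead': from fail(8)=12 chase 'd': 12 ⇒ 13;  out={1}∪out(13)={1,2}

Scan:
i=0 'd': node 0→1
i=1 'd': node 1→2
i=2 'd': node 2→3
i=3 'a': node 3→4  emit P0@[0:3]
i=4 'd': node 4→1 (fail-walked)
i=5 'a': node 1→10 (fail-walked)
i=6 'c': node 10→5 (fail-walked)
i=7 'd': node 5→1 (fail-walked)
i=8 'e': node 1→0 (fail-walked)
i=9 'c': node 0→5
i=10 'c': node 5→5 (fail-walked)
i=11 'a': node 5→6
i=12 'e': node 6→7
i=13 'a': node 7→8
i=14 'd': node 8→9  emit P1@[10:14],P2@[11:14]
i=15 'd': node 9→2 (fail-walked)
i=16 'c': node 2→5 (fail-walked)
i=17 'e': node 5→0 (fail-walked)
i=18 'a': node 0→10
i=19 'b': node 10→0 (fail-walked)
i=20 'c': node 0→5
i=21 'b': node 5→0 (fail-walked)
i=22 'c': node 0→5
i=23 'a': node 5→6
i=24 'e': node 6→7

All matches (sorted): [[3,0],[14,1],[14,2]]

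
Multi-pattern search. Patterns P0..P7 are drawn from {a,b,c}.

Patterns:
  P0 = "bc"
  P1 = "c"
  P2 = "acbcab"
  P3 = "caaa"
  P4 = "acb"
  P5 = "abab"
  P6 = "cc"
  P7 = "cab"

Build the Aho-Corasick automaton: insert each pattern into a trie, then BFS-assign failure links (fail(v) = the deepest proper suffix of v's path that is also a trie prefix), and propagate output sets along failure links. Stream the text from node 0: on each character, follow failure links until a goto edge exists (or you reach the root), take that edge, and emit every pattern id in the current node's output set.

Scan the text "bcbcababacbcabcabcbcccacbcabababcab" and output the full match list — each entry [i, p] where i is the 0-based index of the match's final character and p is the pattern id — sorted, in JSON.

Build:
Trie nodes:
  n0 'ε': a→4 b→1 c→3
  n1 'b': c→2
  n2 'bc': ·  ←P0
  n3 'c': a→10 c→16  ←P1
  n4 'a': b→13 c→5
  n5 'ac': b→6
  n6 'acb': c→7  ←P4
  n7 'acbc': a→8
  n8 'acbca': b→9
  n9 'acbcab': ·  ←P2
  n10 'ca': a→11 b→17
  n11 'caa': a→12
  n12 'caaa': ·  ←P3
  n13 'ab': a→14
  n14 'aba': b→15
  n15 'abab': ·  ←P5
  n16 'cc': ·  ←P6
  n17 'cab': ·  ←P7

BFS fail/out derivation:
  fail(1) 'b': from fail(0)=0 chase 'b': 0 ⇒ 0;  out=∅∪out(0)=∅
  fail(3) 'c': from fail(0)=0 chase 'c': 0 ⇒ 0;  out={1}∪out(0)={1}
  fail(4) 'a': from fail(0)=0 chase 'a': 0 ⇒ 0;  out=∅∪out(0)=∅
  fail(2) 'bc': from fail(1)=0 chase 'c': 0 ⇒ 3;  out={0}∪out(3)={0,1}
  fail(5) 'ac': from fail(4)=0 chase 'c': 0 ⇒ 3;  out=∅∪out(3)={1}
  fail(10) 'ca': from fail(3)=0 chase 'a': 0 ⇒ 4;  out=∅∪out(4)=∅
  fail(13) 'ab': from fail(4)=0 chase 'b': 0 ⇒ 1;  out=∅∪out(1)=∅
  fail(16) 'cc': from fail(3)=0 chase 'c': 0 ⇒ 3;  out={6}∪out(3)={1,6}
  fail(6) 'acb': from fail(5)=3 chase 'b': 3→0 ⇒ 1;  out={4}∪out(1)={4}
  fail(11) 'caa': from fail(10)=4 chase 'a': 4→0 ⇒ 4;  out=∅∪out(4)=∅
  fail(14) 'aba': from fail(13)=1 chase 'a': 1→0 ⇒ 4;  out=∅∪out(4)=∅
  fail(17) 'cab': from fail(10)=4 chase 'b': 4 ⇒ 13;  out={7}∪out(13)={7}
  fail(7) 'acbc': from fail(6)=1 chase 'c': 1 ⇒ 2;  out=∅∪out(2)={0,1}
  fail(12) 'caaa': from fail(11)=4 chase 'a': 4→0 ⇒ 4;  out={3}∪out(4)={3}
  fail(15) 'abab': from fail(14)=4 chase 'b': 4 ⇒ 13;  out={5}∪out(13)={5}
  fail(8) 'acbca': from fail(7)=2 chase 'a': 2→3 ⇒ 10;  out=∅∪out(10)=∅
  fail(9) 'acbcab': from fail(8)=10 chase 'b': 10 ⇒ 17;  out={2}∪out(17)={2,7}

Run:
[0] read 'b'  n0⇒n1
[1] read 'c'  n1⇒n2  ** P0@[0:1],P1@[1:1]
[2] read 'b'  n2⇒n1 (via fail)
[3] read 'c'  n1⇒n2  ** P0@[2:3],P1@[3:3]
[4] read 'a'  n2⇒n10 (via fail)
[5] read 'b'  n10⇒n17  ** P7@[3:5]
[6] read 'a'  n17⇒n14 (via fail)
[7] read 'b'  n14⇒n15  ** P5@[4:7]
[8] read 'a'  n15⇒n14 (via fail)
[9] read 'c'  n14⇒n5 (via fail)  ** P1@[9:9]
[10] read 'b'  n5⇒n6  ** P4@[8:10]
[11] read 'c'  n6⇒n7  ** P0@[10:11],P1@[11:11]
[12] read 'a'  n7⇒n8
[13] read 'b'  n8⇒n9  ** P2@[8:13],P7@[11:13]
[14] read 'c'  n9⇒n2 (via fail)  ** P0@[13:14],P1@[14:14]
[15] read 'a'  n2⇒n10 (via fail)
[16] read 'b'  n10⇒n17  ** P7@[14:16]
[17] read 'c'  n17⇒n2 (via fail)  ** P0@[16:17],P1@[17:17]
[18] read 'b'  n2⇒n1 (via fail)
[19] read 'c'  n1⇒n2  ** P0@[18:19],P1@[19:19]
[20] read 'c'  n2⇒n16 (via fail)  ** P1@[20:20],P6@[19:20]
[21] read 'c'  n16⇒n16 (via fail)  ** P1@[21:21],P6@[20:21]
[22] read 'a'  n16⇒n10 (via fail)
[23] read 'c'  n10⇒n5 (via fail)  ** P1@[23:23]
[24] read 'b'  n5⇒n6  ** P4@[22:24]
[25] read 'c'  n6⇒n7  ** P0@[24:25],P1@[25:25]
[26] read 'a'  n7⇒n8
[27] read 'b'  n8⇒n9  ** P2@[22:27],P7@[25:27]
[28] read 'a'  n9⇒n14 (via fail)
[29] read 'b'  n14⇒n15  ** P5@[26:29]
[30] read 'a'  n15⇒n14 (via fail)
[31] read 'b'  n14⇒n15  ** P5@[28:31]
[32] read 'c'  n15⇒n2 (via fail)  ** P0@[31:32],P1@[32:32]
[33] read 'a'  n2⇒n10 (via fail)
[34] read 'b'  n10⇒n17  ** P7@[32:34]

All matches (sorted): [[1,0],[1,1],[3,0],[3,1],[5,7],[7,5],[9,1],[10,4],[11,0],[11,1],[13,2],[13,7],[14,0],[14,1],[16,7],[17,0],[17,1],[19,0],[19,1],[20,1],[20,6],[21,1],[21,6],[23,1],[24,4],[25,0],[25,1],[27,2],[27,7],[29,5],[31,5],[32,0],[32,1],[34,7]]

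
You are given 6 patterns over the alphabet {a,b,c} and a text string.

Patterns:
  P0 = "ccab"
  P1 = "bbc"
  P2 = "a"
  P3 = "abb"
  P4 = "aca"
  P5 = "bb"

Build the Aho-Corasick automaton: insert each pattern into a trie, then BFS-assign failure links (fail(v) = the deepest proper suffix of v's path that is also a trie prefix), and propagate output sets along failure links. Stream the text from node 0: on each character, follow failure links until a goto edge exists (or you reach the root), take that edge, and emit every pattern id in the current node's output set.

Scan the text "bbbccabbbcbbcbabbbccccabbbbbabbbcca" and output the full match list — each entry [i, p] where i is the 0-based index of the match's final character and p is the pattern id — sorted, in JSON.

Build automaton:
Trie (insert patterns):
  n0 'ε': a→8 b→5 c→1
  n1 'c': c→2
  n2 'cc': a→3
  n3 'cca': b→4
  n4 'ccab': ·  ←P0
  n5 'b': b→6
  n6 'bb': c→7  ←P5
  n7 'bbc': ·  ←P1
  n8 'a': b→9 c→11  ←P2
  n9 'ab': b→10
  n10 'abb': ·  ←P3
  n11 'ac': a→12
  n12 'aca': ·  ←P4

BFS fail/out derivation:
  fail(1) 'c': from fail(0)=0 chase 'c': 0 ⇒ 0;  out=∅∪out(0)=∅
  fail(5) 'b': from fail(0)=0 chase 'b': 0 ⇒ 0;  out=∅∪out(0)=∅
  fail(8) 'a': from fail(0)=0 chase 'a': 0 ⇒ 0;  out={2}∪out(0)={2}
  fail(2) 'cc': from fail(1)=0 chase 'c': 0 ⇒ 1;  out=∅∪out(1)=∅
  fail(6) 'bb': from fail(5)=0 chase 'b': 0 ⇒ 5;  out={5}∪out(5)={5}
  fail(9) 'ab': from fail(8)=0 chase 'b': 0 ⇒ 5;  out=∅∪out(5)=∅
  fail(11) 'ac': from fail(8)=0 chase 'c': 0 ⇒ 1;  out=∅∪out(1)=∅
  fail(3) 'cca': from fail(2)=1 chase 'a': 1→0 ⇒ 8;  out=∅∪out(8)={2}
  fail(7) 'bbc': from fail(6)=5 chase 'c': 5→0 ⇒ 1;  out={1}∪out(1)={1}
  fail(10) 'abb': from fail(9)=5 chase 'b': 5 ⇒ 6;  out={3}∪out(6)={3,5}
  fail(12) 'aca': from fail(11)=1 chase 'a': 1→0 ⇒ 8;  out={4}∪out(8)={2,4}
  fail(4) 'ccab': from fail(3)=8 chase 'b': 8 ⇒ 9;  out={0}∪out(9)={0}

Scan:
[0] read 'b'  n0⇒n5
[1] read 'b'  n5⇒n6  ** P5@[0:1]
[2] read 'b'  n6⇒n6 (via fail)  ** P5@[1:2]
[3] read 'c'  n6⇒n7  ** P1@[1:3]
[4] read 'c'  n7⇒n2 (via fail)
[5] read 'a'  n2⇒n3  ** P2@[5:5]
[6] read 'b'  n3⇒n4  ** P0@[3:6]
[7] read 'b'  n4⇒n10 (via fail)  ** P3@[5:7],P5@[6:7]
[8] read 'b'  n10⇒n6 (via fail)  ** P5@[7:8]
[9] read 'c'  n6⇒n7  ** P1@[7:9]
[10] read 'b'  n7⇒n5 (via fail)
[11] read 'b'  n5⇒n6  ** P5@[10:11]
[12] read 'c'  n6⇒n7  ** P1@[10:12]
[13] read 'b'  n7⇒n5 (via fail)
[14] read 'a'  n5⇒n8 (via fail)  ** P2@[14:14]
[15] read 'b'  n8⇒n9
[16] read 'b'  n9⇒n10  ** P3@[14:16],P5@[15:16]
[17] read 'b'  n10⇒n6 (via fail)  ** P5@[16:17]
[18] read 'c'  n6⇒n7  ** P1@[16:18]
[19] read 'c'  n7⇒n2 (via fail)
[20] read 'c'  n2⇒n2 (via fail)
[21] read 'c'  n2⇒n2 (via fail)
[22] read 'a'  n2⇒n3  ** P2@[22:22]
[23] read 'b'  n3⇒n4  ** P0@[20:23]
[24] read 'b'  n4⇒n10 (via fail)  ** P3@[22:24],P5@[23:24]
[25] read 'b'  n10⇒n6 (via fail)  ** P5@[24:25]
[26] read 'b'  n6⇒n6 (via fail)  ** P5@[25:26]
[27] read 'b'  n6⇒n6 (via fail)  ** P5@[26:27]
[28] read 'a'  n6⇒n8 (via fail)  ** P2@[28:28]
[29] read 'b'  n8⇒n9
[30] read 'b'  n9⇒n10  ** P3@[28:30],P5@[29:30]
[31] read 'b'  n10⇒n6 (via fail)  ** P5@[30:31]
[32] read 'c'  n6⇒n7  ** P1@[30:32]
[33] read 'c'  n7⇒n2 (via fail)
[34] read 'a'  n2⇒n3  ** P2@[34:34]

Result: [[1,5],[2,5],[3,1],[5,2],[6,0],[7,3],[7,5],[8,5],[9,1],[11,5],[12,1],[14,2],[16,3],[16,5],[17,5],[18,1],[22,2],[23,0],[24,3],[24,5],[25,5],[26,5],[27,5],[28,2],[30,3],[30,5],[31,5],[32,1],[34,2]]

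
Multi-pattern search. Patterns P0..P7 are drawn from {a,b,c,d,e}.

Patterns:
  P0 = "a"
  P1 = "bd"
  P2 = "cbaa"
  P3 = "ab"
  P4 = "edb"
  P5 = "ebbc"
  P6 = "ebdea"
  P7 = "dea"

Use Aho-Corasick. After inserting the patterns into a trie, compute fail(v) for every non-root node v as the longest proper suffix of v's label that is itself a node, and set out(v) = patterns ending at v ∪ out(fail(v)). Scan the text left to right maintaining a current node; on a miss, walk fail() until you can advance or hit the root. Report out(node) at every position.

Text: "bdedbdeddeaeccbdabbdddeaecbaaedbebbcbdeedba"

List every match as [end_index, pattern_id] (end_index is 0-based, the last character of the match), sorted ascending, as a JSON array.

Construct AC machine:
Trie nodes:
  n0 'ε': a→1 b→2 c→4 d→18 e→9
  n1 'a': b→8  [P0 ends]
  n2 'b': d→3
  n3 'bd': ·  [P1 ends]
  n4 'c': b→5
  n5 'cb': a→6
  n6 'cba': a→7
  n7 'cbaa': ·  [P2 ends]
  n8 'ab': ·  [P3 ends]
  n9 'e': b→12 d→10
  n10 'ed': b→11
  n11 'edb': ·  [P4 ends]
  n12 'eb': b→13 d→15
  n13 'ebb': c→14
  n14 'ebbc': ·  [P5 ends]
  n15 'ebd': e→16
  n16 'ebde': a→17
  n17 'ebdea': ·  [P6 ends]
  n18 'd': e→19
  n19 'de': a→20
  n20 'dea': ·  [P7 ends]

BFS fail/out derivation:
  fail(1) 'a': from fail(0)=0 chase 'a': 0 ⇒ 0;  out={0}∪out(0)={0}
  fail(2) 'b': from fail(0)=0 chase 'b': 0 ⇒ 0;  out=∅∪out(0)=∅
  fail(4) 'c': from fail(0)=0 chase 'c': 0 ⇒ 0;  out=∅∪out(0)=∅
  fail(9) 'e': from fail(0)=0 chase 'e': 0 ⇒ 0;  out=∅∪out(0)=∅
  fail(18) 'd': from fail(0)=0 chase 'd': 0 ⇒ 0;  out=∅∪out(0)=∅
  fail(3) 'bd': from fail(2)=0 chase 'd': 0 ⇒ 18;  out={1}∪out(18)={1}
  fail(5) 'cb': from fail(4)=0 chase 'b': 0 ⇒ 2;  out=∅∪out(2)=∅
  fail(8) 'ab': from fail(1)=0 chase 'b': 0 ⇒ 2;  out={3}∪out(2)={3}
  fail(10) 'ed': from fail(9)=0 chase 'd': 0 ⇒ 18;  out=∅∪out(18)=∅
  fail(12) 'eb': from fail(9)=0 chase 'b': 0 ⇒ 2;  out=∅∪out(2)=∅
  fail(19) 'de': from fail(18)=0 chase 'e': 0 ⇒ 9;  out=∅∪out(9)=∅
  fail(6) 'cba': from fail(5)=2 chase 'a': 2→0 ⇒ 1;  out=∅∪out(1)={0}
  fail(11) 'edb': from fail(10)=18 chase 'b': 18→0 ⇒ 2;  out={4}∪out(2)={4}
  fail(13) 'ebb': from fail(12)=2 chase 'b': 2→0 ⇒ 2;  out=∅∪out(2)=∅
  fail(15) 'ebd': from fail(12)=2 chase 'd': 2 ⇒ 3;  out=∅∪out(3)={1}
  fail(20) 'dea': from fail(19)=9 chase 'a': 9→0 ⇒ 1;  out={7}∪out(1)={0,7}
  fail(7) 'cbaa': from fail(6)=1 chase 'a': 1→0 ⇒ 1;  out={2}∪out(1)={0,2}
  fail(14) 'ebbc': from fail(13)=2 chase 'c': 2→0 ⇒ 4;  out={5}∪out(4)={5}
  fail(16) 'ebde': from fail(15)=3 chase 'e': 3→18 ⇒ 19;  out=∅∪out(19)=∅
  fail(17) 'ebdea': from fail(16)=19 chase 'a': 19 ⇒ 20;  out={6}∪out(20)={0,6,7}

Run:
i=0 'b': node 0→2
i=1 'd': node 2→3  → match P1@[0:1]
i=2 'e': node 3→19 (fail-walked)
i=3 'd': node 19→10 (fail-walked)
i=4 'b': node 10→11  → match P4@[2:4]
i=5 'd': node 11→3 (fail-walked)  → match P1@[4:5]
i=6 'e': node 3→19 (fail-walked)
i=7 'd': node 19→10 (fail-walked)
i=8 'd': node 10→18 (fail-walked)
i=9 'e': node 18→19
i=10 'a': node 19→20  → match P0@[10:10],P7@[8:10]
i=11 'e': node 20→9 (fail-walked)
i=12 'c': node 9→4 (fail-walked)
i=13 'c': node 4→4 (fail-walked)
i=14 'b': node 4→5
i=15 'd': node 5→3 (fail-walked)  → match P1@[14:15]
i=16 'a': node 3→1 (fail-walked)  → match P0@[16:16]
i=17 'b': node 1→8  → match P3@[16:17]
i=18 'b': node 8→2 (fail-walked)
i=19 'd': node 2→3  → match P1@[18:19]
i=20 'd': node 3→18 (fail-walked)
i=21 'd': node 18→18 (fail-walked)
i=22 'e': node 18→19
i=23 'a': node 19→20  → match P0@[23:23],P7@[21:23]
i=24 'e': node 20→9 (fail-walked)
i=25 'c': node 9→4 (fail-walked)
i=26 'b': node 4→5
i=27 'a': node 5→6  → match P0@[27:27]
i=28 'a': node 6→7  → match P0@[28:28],P2@[25:28]
i=29 'e': node 7→9 (fail-walked)
i=30 'd': node 9→10
i=31 'b': node 10→11  → match P4@[29:31]
i=32 'e': node 11→9 (fail-walked)
i=33 'b': node 9→12
i=34 'b': node 12→13
i=35 'c': node 13→14  → match P5@[32:35]
i=36 'b': node 14→5 (fail-walked)
i=37 'd': node 5→3 (fail-walked)  → match P1@[36:37]
i=38 'e': node 3→19 (fail-walked)
i=39 'e': node 19→9 (fail-walked)
i=40 'd': node 9→10
i=41 'b': node 10→11  → match P4@[39:41]
i=42 'a': node 11→1 (fail-walked)  → match P0@[42:42]

Matches: [[1,1],[4,4],[5,1],[10,0],[10,7],[15,1],[16,0],[17,3],[19,1],[23,0],[23,7],[27,0],[28,0],[28,2],[31,4],[35,5],[37,1],[41,4],[42,0]]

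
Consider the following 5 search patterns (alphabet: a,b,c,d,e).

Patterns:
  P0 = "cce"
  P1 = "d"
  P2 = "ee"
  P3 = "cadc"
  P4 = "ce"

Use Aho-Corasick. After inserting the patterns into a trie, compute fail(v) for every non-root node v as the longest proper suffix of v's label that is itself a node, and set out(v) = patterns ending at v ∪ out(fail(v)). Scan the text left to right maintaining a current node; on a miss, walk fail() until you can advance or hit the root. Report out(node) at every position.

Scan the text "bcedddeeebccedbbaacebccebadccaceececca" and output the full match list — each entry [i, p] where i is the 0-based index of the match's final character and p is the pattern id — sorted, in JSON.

Build:
Trie nodes:
  0='ε' goto c→1 d→4 e→5
  1='c' goto a→7 c→2 e→10
  2='cc' goto e→3
  3='cce' goto ·  ←P0
  4='d' goto ·  ←P1
  5='e' goto e→6
  6='ee' goto ·  ←P2
  7='ca' goto d→8
  8='cad' goto c→9
  9='cadc' goto ·  ←P3
  10='ce' goto ·  ←P4

Failure links (BFS by depth):
  fail(1) 'c': from fail(0)=0 chase 'c': 0 ⇒ 0;  out=∅∪out(0)=∅
  fail(4) 'd': from fail(0)=0 chase 'd': 0 ⇒ 0;  out={1}∪out(0)={1}
  fail(5) 'e': from fail(0)=0 chase 'e': 0 ⇒ 0;  out=∅∪out(0)=∅
  fail(2) 'cc': from fail(1)=0 chase 'c': 0 ⇒ 1;  out=∅∪out(1)=∅
  fail(6) 'ee': from fail(5)=0 chase 'e': 0 ⇒ 5;  out={2}∪out(5)={2}
  fail(7) 'ca': from fail(1)=0 chase 'a': 0 ⇒ 0;  out=∅∪out(0)=∅
  fail(10) 'ce': from fail(1)=0 chase 'e': 0 ⇒ 5;  out={4}∪out(5)={4}
  fail(3) 'cce': from fail(2)=1 chase 'e': 1 ⇒ 10;  out={0}∪out(10)={0,4}
  fail(8) 'cad': from fail(7)=0 chase 'd': 0 ⇒ 4;  out=∅∪out(4)={1}
  fail(9) 'cadc': from fail(8)=4 chase 'c': 4→0 ⇒ 1;  out={3}∪out(1)={3}

Text stream:
i=0 'b': node 0→0
i=1 'c': node 0→1
i=2 'e': node 1→10  → match P4@[1:2]
i=3 'd': node 10→4 (fail-walked)  → match P1@[3:3]
i=4 'd': node 4→4 (fail-walked)  → match P1@[4:4]
i=5 'd': node 4→4 (fail-walked)  → match P1@[5:5]
i=6 'e': node 4→5 (fail-walked)
i=7 'e': node 5→6  → match P2@[6:7]
i=8 'e': node 6→6 (fail-walked)  → match P2@[7:8]
i=9 'b': node 6→0 (fail-walked)
i=10 'c': node 0→1
i=11 'c': node 1→2
i=12 'e': node 2→3  → match P0@[10:12],P4@[11:12]
i=13 'd': node 3→4 (fail-walked)  → match P1@[13:13]
i=14 'b': node 4→0 (fail-walked)
i=15 'b': node 0→0
i=16 'a': node 0→0
i=17 'a': node 0→0
i=18 'c': node 0→1
i=19 'e': node 1→10  → match P4@[18:19]
i=20 'b': node 10→0 (fail-walked)
i=21 'c': node 0→1
i=22 'c': node 1→2
i=23 'e': node 2→3  → match P0@[21:23],P4@[22:23]
i=24 'b': node 3→0 (fail-walked)
i=25 'a': node 0→0
i=26 'd': node 0→4  → match P1@[26:26]
i=27 'c': node 4→1 (fail-walked)
i=28 'c': node 1→2
i=29 'a': node 2→7 (fail-walked)
i=30 'c': node 7→1 (fail-walked)
i=31 'e': node 1→10  → match P4@[30:31]
i=32 'e': node 10→6 (fail-walked)  → match P2@[31:32]
i=33 'c': node 6→1 (fail-walked)
i=34 'e': node 1→10  → match P4@[33:34]
i=35 'c': node 10→1 (fail-walked)
i=36 'c': node 1→2
i=37 'a': node 2→7 (fail-walked)

All matches (sorted): [[2,4],[3,1],[4,1],[5,1],[7,2],[8,2],[12,0],[12,4],[13,1],[19,4],[23,0],[23,4],[26,1],[31,4],[32,2],[34,4]]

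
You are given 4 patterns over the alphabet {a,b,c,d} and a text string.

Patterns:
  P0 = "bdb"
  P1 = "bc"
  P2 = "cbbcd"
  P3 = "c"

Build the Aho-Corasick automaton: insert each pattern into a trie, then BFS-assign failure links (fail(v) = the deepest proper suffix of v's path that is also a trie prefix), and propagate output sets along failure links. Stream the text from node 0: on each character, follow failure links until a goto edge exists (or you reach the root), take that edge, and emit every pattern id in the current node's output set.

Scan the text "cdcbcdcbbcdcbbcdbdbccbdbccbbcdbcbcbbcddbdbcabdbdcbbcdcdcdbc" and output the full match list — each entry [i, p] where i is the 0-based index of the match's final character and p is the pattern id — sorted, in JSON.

Construct AC machine:
Trie (insert patterns):
  0='ε' goto b→1 c→5
  1='b' goto c→4 d→2
  2='bd' goto b→3
  3='bdb' goto ·  [P0 ends]
  4='bc' goto ·  [P1 ends]
  5='c' goto b→6  [P3 ends]
  6='cb' goto b→7
  7='cbb' goto c→8
  8='cbbc' goto d→9
  9='cbbcd' goto ·  [P2 ends]

BFS fail/out derivation:
  n1('b'): parent n0 fail=0; on 'b' 0 → fail=0;  out ∅∪∅=∅
  n5('c'): parent n0 fail=0; on 'c' 0 → fail=0;  out {3}∪∅={3}
  n2('bd'): parent n1 fail=0; on 'd' 0 → fail=0;  out ∅∪∅=∅
  n4('bc'): parent n1 fail=0; on 'c' 0 → fail=5;  out {1}∪{3}={1,3}
  n6('cb'): parent n5 fail=0; on 'b' 0 → fail=1;  out ∅∪∅=∅
  n3('bdb'): parent n2 fail=0; on 'b' 0 → fail=1;  out {0}∪∅={0}
  n7('cbb'): parent n6 fail=1; on 'b' 1→0 → fail=1;  out ∅∪∅=∅
  n8('cbbc'): parent n7 fail=1; on 'c' 1 → fail=4;  out ∅∪{1,3}={1,3}
  n9('cbbcd'): parent n8 fail=4; on 'd' 4→5→0 → fail=0;  out {2}∪∅={2}

Text stream:
[0] read 'c'  n0⇒n5  → match P3@[0:0]
[1] read 'd'  n5⇒n0 ·f
[2] read 'c'  n0⇒n5  → match P3@[2:2]
[3] read 'b'  n5⇒n6
[4] read 'c'  n6⇒n4 ·f  → match P1@[3:4],P3@[4:4]
[5] read 'd'  n4⇒n0 ·f
[6] read 'c'  n0⇒n5  → match P3@[6:6]
[7] read 'b'  n5⇒n6
[8] read 'b'  n6⇒n7
[9] read 'c'  n7⇒n8  → match P1@[8:9],P3@[9:9]
[10] read 'd'  n8⇒n9  → match P2@[6:10]
[11] read 'c'  n9⇒n5 ·f  → match P3@[11:11]
[12] read 'b'  n5⇒n6
[13] read 'b'  n6⇒n7
[14] read 'c'  n7⇒n8  → match P1@[13:14],P3@[14:14]
[15] read 'd'  n8⇒n9  → match P2@[11:15]
[16] read 'b'  n9⇒n1 ·f
[17] read 'd'  n1⇒n2
[18] read 'b'  n2⇒n3  → match P0@[16:18]
[19] read 'c'  n3⇒n4 ·f  → match P1@[18:19],P3@[19:19]
[20] read 'c'  n4⇒n5 ·f  → match P3@[20:20]
[21] read 'b'  n5⇒n6
[22] read 'd'  n6⇒n2 ·f
[23] read 'b'  n2⇒n3  → match P0@[21:23]
[24] read 'c'  n3⇒n4 ·f  → match P1@[23:24],P3@[24:24]
[25] read 'c'  n4⇒n5 ·f  → match P3@[25:25]
[26] read 'b'  n5⇒n6
[27] read 'b'  n6⇒n7
[28] read 'c'  n7⇒n8  → match P1@[27:28],P3@[28:28]
[29] read 'd'  n8⇒n9  → match P2@[25:29]
[30] read 'b'  n9⇒n1 ·f
[31] read 'c'  n1⇒n4  → match P1@[30:31],P3@[31:31]
[32] read 'b'  n4⇒n6 ·f
[33] read 'c'  n6⇒n4 ·f  → match P1@[32:33],P3@[33:33]
[34] read 'b'  n4⇒n6 ·f
[35] read 'b'  n6⇒n7
[36] read 'c'  n7⇒n8  → match P1@[35:36],P3@[36:36]
[37] read 'd'  n8⇒n9  → match P2@[33:37]
[38] read 'd'  n9⇒n0 ·f
[39] read 'b'  n0⇒n1
[40] read 'd'  n1⇒n2
[41] read 'b'  n2⇒n3  → match P0@[39:41]
[42] read 'c'  n3⇒n4 ·f  → match P1@[41:42],P3@[42:42]
[43] read 'a'  n4⇒n0 ·f
[44] read 'b'  n0⇒n1
[45] read 'd'  n1⇒n2
[46] read 'b'  n2⇒n3  → match P0@[44:46]
[47] read 'd'  n3⇒n2 ·f
[48] read 'c'  n2⇒n5 ·f  → match P3@[48:48]
[49] read 'b'  n5⇒n6
[50] read 'b'  n6⇒n7
[51] read 'c'  n7⇒n8  → match P1@[50:51],P3@[51:51]
[52] read 'd'  n8⇒n9  → match P2@[48:52]
[53] read 'c'  n9⇒n5 ·f  → match P3@[53:53]
[54] read 'd'  n5⇒n0 ·f
[55] read 'c'  n0⇒n5  → match P3@[55:55]
[56] read 'd'  n5⇒n0 ·f
[57] read 'b'  n0⇒n1
[58] read 'c'  n1⇒n4  → match P1@[57:58],P3@[58:58]

All matches (sorted): [[0,3],[2,3],[4,1],[4,3],[6,3],[9,1],[9,3],[10,2],[11,3],[14,1],[14,3],[15,2],[18,0],[19,1],[19,3],[20,3],[23,0],[24,1],[24,3],[25,3],[28,1],[28,3],[29,2],[31,1],[31,3],[33,1],[33,3],[36,1],[36,3],[37,2],[41,0],[42,1],[42,3],[46,0],[48,3],[51,1],[51,3],[52,2],[53,3],[55,3],[58,1],[58,3]]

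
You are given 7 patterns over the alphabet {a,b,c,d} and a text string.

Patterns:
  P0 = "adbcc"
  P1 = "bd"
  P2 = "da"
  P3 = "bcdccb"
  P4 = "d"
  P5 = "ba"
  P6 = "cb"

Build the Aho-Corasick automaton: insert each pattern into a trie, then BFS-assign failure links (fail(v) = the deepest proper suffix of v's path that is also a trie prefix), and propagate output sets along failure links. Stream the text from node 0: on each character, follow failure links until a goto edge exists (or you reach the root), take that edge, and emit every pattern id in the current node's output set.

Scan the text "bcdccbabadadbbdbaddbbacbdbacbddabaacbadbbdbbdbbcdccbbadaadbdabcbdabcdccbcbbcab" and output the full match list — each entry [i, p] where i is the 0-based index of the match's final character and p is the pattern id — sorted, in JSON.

Build:
Trie (insert patterns):
  n0 'ε': a→1 b→6 c→16 d→8
  n1 'a': d→2
  n2 'ad': b→3
  n3 'adb': c→4
  n4 'adbc': c→5
  n5 'adbcc': ·  [P0 ends]
  n6 'b': a→15 c→10 d→7
  n7 'bd': ·  [P1 ends]
  n8 'd': a→9  [P4 ends]
  n9 'da': ·  [P2 ends]
  n10 'bc': d→11
  n11 'bcd': c→12
  n12 'bcdc': c→13
  n13 'bcdcc': b→14
  n14 'bcdccb': ·  [P3 ends]
  n15 'ba': ·  [P5 ends]
  n16 'c': b→17
  n17 'cb': ·  [P6 ends]

BFS fail/out derivation:
  n1('a'): parent n0 fail=0; on 'a' 0 → fail=0;  out ∅∪∅=∅
  n6('b'): parent n0 fail=0; on 'b' 0 → fail=0;  out ∅∪∅=∅
  n8('d'): parent n0 fail=0; on 'd' 0 → fail=0;  out {4}∪∅={4}
  n16('c'): parent n0 fail=0; on 'c' 0 → fail=0;  out ∅∪∅=∅
  n2('ad'): parent n1 fail=0; on 'd' 0 → fail=8;  out ∅∪{4}={4}
  n7('bd'): parent n6 fail=0; on 'd' 0 → fail=8;  out {1}∪{4}={1,4}
  n9('da'): parent n8 fail=0; on 'a' 0 → fail=1;  out {2}∪∅={2}
  n10('bc'): parent n6 fail=0; on 'c' 0 → fail=16;  out ∅∪∅=∅
  n15('ba'): parent n6 fail=0; on 'a' 0 → fail=1;  out {5}∪∅={5}
  n17('cb'): parent n16 fail=0; on 'b' 0 → fail=6;  out {6}∪∅={6}
  n3('adb'): parent n2 fail=8; on 'b' 8→0 → fail=6;  out ∅∪∅=∅
  n11('bcd'): parent n10 fail=16; on 'd' 16→0 → fail=8;  out ∅∪{4}={4}
  n4('adbc'): parent n3 fail=6; on 'c' 6 → fail=10;  out ∅∪∅=∅
  n12('bcdc'): parent n11 fail=8; on 'c' 8→0 → fail=16;  out ∅∪∅=∅
  n5('adbcc'): parent n4 fail=10; on 'c' 10→16→0 → fail=16;  out {0}∪∅={0}
  n13('bcdcc'): parent n12 fail=16; on 'c' 16→0 → fail=16;  out ∅∪∅=∅
  n14('bcdccb'): parent n13 fail=16; on 'b' 16 → fail=17;  out {3}∪{6}={3,6}

Text stream:
[0] read 'b'  n0⇒n6
[1] read 'c'  n6⇒n10
[2] read 'd'  n10⇒n11  ** P4@[2:2]
[3] read 'c'  n11⇒n12
[4] read 'c'  n12⇒n13
[5] read 'b'  n13⇒n14  ** P3@[0:5],P6@[4:5]
[6] read 'a'  n14⇒n15 (fail-walked)  ** P5@[5:6]
[7] read 'b'  n15⇒n6 (fail-walked)
[8] read 'a'  n6⇒n15  ** P5@[7:8]
[9] read 'd'  n15⇒n2 (fail-walked)  ** P4@[9:9]
[10] read 'a'  n2⇒n9 (fail-walked)  ** P2@[9:10]
[11] read 'd'  n9⇒n2 (fail-walked)  ** P4@[11:11]
[12] read 'b'  n2⇒n3
[13] read 'b'  n3⇒n6 (fail-walked)
[14] read 'd'  n6⇒n7  ** P1@[13:14],P4@[14:14]
[15] read 'b'  n7⇒n6 (fail-walked)
[16] read 'a'  n6⇒n15  ** P5@[15:16]
[17] read 'd'  n15⇒n2 (fail-walked)  ** P4@[17:17]
[18] read 'd'  n2⇒n8 (fail-walked)  ** P4@[18:18]
[19] read 'b'  n8⇒n6 (fail-walked)
[20] read 'b'  n6⇒n6 (fail-walked)
[21] read 'a'  n6⇒n15  ** P5@[20:21]
[22] read 'c'  n15⇒n16 (fail-walked)
[23] read 'b'  n16⇒n17  ** P6@[22:23]
[24] read 'd'  n17⇒n7 (fail-walked)  ** P1@[23:24],P4@[24:24]
[25] read 'b'  n7⇒n6 (fail-walked)
[26] read 'a'  n6⇒n15  ** P5@[25:26]
[27] read 'c'  n15⇒n16 (fail-walked)
[28] read 'b'  n16⇒n17  ** P6@[27:28]
[29] read 'd'  n17⇒n7 (fail-walked)  ** P1@[28:29],P4@[29:29]
[30] read 'd'  n7⇒n8 (fail-walked)  ** P4@[30:30]
[31] read 'a'  n8⇒n9  ** P2@[30:31]
[32] read 'b'  n9⇒n6 (fail-walked)
[33] read 'a'  n6⇒n15  ** P5@[32:33]
[34] read 'a'  n15⇒n1 (fail-walked)
[35] read 'c'  n1⇒n16 (fail-walked)
[36] read 'b'  n16⇒n17  ** P6@[35:36]
[37] read 'a'  n17⇒n15 (fail-walked)  ** P5@[36:37]
[38] read 'd'  n15⇒n2 (fail-walked)  ** P4@[38:38]
[39] read 'b'  n2⇒n3
[40] read 'b'  n3⇒n6 (fail-walked)
[41] read 'd'  n6⇒n7  ** P1@[40:41],P4@[41:41]
[42] read 'b'  n7⇒n6 (fail-walked)
[43] read 'b'  n6⇒n6 (fail-walked)
[44] read 'd'  n6⇒n7  ** P1@[43:44],P4@[44:44]
[45] read 'b'  n7⇒n6 (fail-walked)
[46] read 'b'  n6⇒n6 (fail-walked)
[47] read 'c'  n6⇒n10
[48] read 'd'  n10⇒n11  ** P4@[48:48]
[49] read 'c'  n11⇒n12
[50] read 'c'  n12⇒n13
[51] read 'b'  n13⇒n14  ** P3@[46:51],P6@[50:51]
[52] read 'b'  n14⇒n6 (fail-walked)
[53] read 'a'  n6⇒n15  ** P5@[52:53]
[54] read 'd'  n15⇒n2 (fail-walked)  ** P4@[54:54]
[55] read 'a'  n2⇒n9 (fail-walked)  ** P2@[54:55]
[56] read 'a'  n9⇒n1 (fail-walked)
[57] read 'd'  n1⇒n2  ** P4@[57:57]
[58] read 'b'  n2⇒n3
[59] read 'd'  n3⇒n7 (fail-walked)  ** P1@[58:59],P4@[59:59]
[60] read 'a'  n7⇒n9 (fail-walked)  ** P2@[59:60]
[61] read 'b'  n9⇒n6 (fail-walked)
[62] read 'c'  n6⇒n10
[63] read 'b'  n10⇒n17 (fail-walked)  ** P6@[62:63]
[64] read 'd'  n17⇒n7 (fail-walked)  ** P1@[63:64],P4@[64:64]
[65] read 'a'  n7⇒n9 (fail-walked)  ** P2@[64:65]
[66] read 'b'  n9⇒n6 (fail-walked)
[67] read 'c'  n6⇒n10
[68] read 'd'  n10⇒n11  ** P4@[68:68]
[69] read 'c'  n11⇒n12
[70] read 'c'  n12⇒n13
[71] read 'b'  n13⇒n14  ** P3@[66:71],P6@[70:71]
[72] read 'c'  n14⇒n10 (fail-walked)
[73] read 'b'  n10⇒n17 (fail-walked)  ** P6@[72:73]
[74] read 'b'  n17⇒n6 (fail-walked)
[75] read 'c'  n6⇒n10
[76] read 'a'  n10⇒n1 (fail-walked)
[77] read 'b'  n1⇒n6 (fail-walked)

All matches (sorted): [[2,4],[5,3],[5,6],[6,5],[8,5],[9,4],[10,2],[11,4],[14,1],[14,4],[16,5],[17,4],[18,4],[21,5],[23,6],[24,1],[24,4],[26,5],[28,6],[29,1],[29,4],[30,4],[31,2],[33,5],[36,6],[37,5],[38,4],[41,1],[41,4],[44,1],[44,4],[48,4],[51,3],[51,6],[53,5],[54,4],[55,2],[57,4],[59,1],[59,4],[60,2],[63,6],[64,1],[64,4],[65,2],[68,4],[71,3],[71,6],[73,6]]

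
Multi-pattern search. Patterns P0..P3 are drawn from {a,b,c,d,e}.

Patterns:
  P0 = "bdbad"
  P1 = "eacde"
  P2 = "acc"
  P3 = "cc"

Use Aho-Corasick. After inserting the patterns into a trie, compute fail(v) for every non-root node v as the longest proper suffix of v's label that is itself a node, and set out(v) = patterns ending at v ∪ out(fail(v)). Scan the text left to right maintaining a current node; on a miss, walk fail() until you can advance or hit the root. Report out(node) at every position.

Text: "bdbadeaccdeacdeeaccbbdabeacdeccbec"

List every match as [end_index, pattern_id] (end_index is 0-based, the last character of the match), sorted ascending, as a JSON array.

Build:
Trie (insert patterns):
  0='ε' goto a→11 b→1 c→14 e→6
  1='b' goto d→2
  2='bd' goto b→3
  3='bdb' goto a→4
  4='bdba' goto d→5
  5='bdbad' goto ·  [P0 ends]
  6='e' goto a→7
  7='ea' goto c→8
  8='eac' goto d→9
  9='eacd' goto e→10
  10='eacde' goto ·  [P1 ends]
  11='a' goto c→12
  12='ac' goto c→13
  13='acc' goto ·  [P2 ends]
  14='c' goto c→15
  15='cc' goto ·  [P3 ends]

BFS fail/out derivation:
  fail(1) 'b': from fail(0)=0 chase 'b': 0 ⇒ 0;  out=∅∪out(0)=∅
  fail(6) 'e': from fail(0)=0 chase 'e': 0 ⇒ 0;  out=∅∪out(0)=∅
  fail(11) 'a': from fail(0)=0 chase 'a': 0 ⇒ 0;  out=∅∪out(0)=∅
  fail(14) 'c': from fail(0)=0 chase 'c': 0 ⇒ 0;  out=∅∪out(0)=∅
  fail(2) 'bd': from fail(1)=0 chase 'd': 0 ⇒ 0;  out=∅∪out(0)=∅
  fail(7) 'ea': from fail(6)=0 chase 'a': 0 ⇒ 11;  out=∅∪out(11)=∅
  fail(12) 'ac': from fail(11)=0 chase 'c': 0 ⇒ 14;  out=∅∪out(14)=∅
  fail(15) 'cc': from fail(14)=0 chase 'c': 0 ⇒ 14;  out={3}∪out(14)={3}
  fail(3) 'bdb': from fail(2)=0 chase 'b': 0 ⇒ 1;  out=∅∪out(1)=∅
  fail(8) 'eac': from fail(7)=11 chase 'c': 11 ⇒ 12;  out=∅∪out(12)=∅
  fail(13) 'acc': from fail(12)=14 chase 'c': 14 ⇒ 15;  out={2}∪out(15)={2,3}
  fail(4) 'bdba': from fail(3)=1 chase 'a': 1→0 ⇒ 11;  out=∅∪out(11)=∅
  fail(9) 'eacd': from fail(8)=12 chase 'd': 12→14→0 ⇒ 0;  out=∅∪out(0)=∅
  fail(5) 'bdbad': from fail(4)=11 chase 'd': 11→0 ⇒ 0;  out={0}∪out(0)={0}
  fail(10) 'eacde': from fail(9)=0 chase 'e': 0 ⇒ 6;  out={1}∪out(6)={1}

Run:
i=0 'b': node 0→1
i=1 'd': node 1→2
i=2 'b': node 2→3
i=3 'a': node 3→4
i=4 'd': node 4→5  ** P0@[0:4]
i=5 'e': node 5→6 ·f
i=6 'a': node 6→7
i=7 'c': node 7→8
i=8 'c': node 8→13 ·f  ** P2@[6:8],P3@[7:8]
i=9 'd': node 13→0 ·f
i=10 'e': node 0→6
i=11 'a': node 6→7
i=12 'c': node 7→8
i=13 'd': node 8→9
i=14 'e': node 9→10  ** P1@[10:14]
i=15 'e': node 10→6 ·f
i=16 'a': node 6→7
i=17 'c': node 7→8
i=18 'c': node 8→13 ·f  ** P2@[16:18],P3@[17:18]
i=19 'b': node 13→1 ·f
i=20 'b': node 1→1 ·f
i=21 'd': node 1→2
i=22 'a': node 2→11 ·f
i=23 'b': node 11→1 ·f
i=24 'e': node 1→6 ·f
i=25 'a': node 6→7
i=26 'c': node 7→8
i=27 'd': node 8→9
i=28 'e': node 9→10  ** P1@[24:28]
i=29 'c': node 10→14 ·f
i=30 'c': node 14→15  ** P3@[29:30]
i=31 'b': node 15→1 ·f
i=32 'e': node 1→6 ·f
i=33 'c': node 6→14 ·f

All matches (sorted): [[4,0],[8,2],[8,3],[14,1],[18,2],[18,3],[28,1],[30,3]]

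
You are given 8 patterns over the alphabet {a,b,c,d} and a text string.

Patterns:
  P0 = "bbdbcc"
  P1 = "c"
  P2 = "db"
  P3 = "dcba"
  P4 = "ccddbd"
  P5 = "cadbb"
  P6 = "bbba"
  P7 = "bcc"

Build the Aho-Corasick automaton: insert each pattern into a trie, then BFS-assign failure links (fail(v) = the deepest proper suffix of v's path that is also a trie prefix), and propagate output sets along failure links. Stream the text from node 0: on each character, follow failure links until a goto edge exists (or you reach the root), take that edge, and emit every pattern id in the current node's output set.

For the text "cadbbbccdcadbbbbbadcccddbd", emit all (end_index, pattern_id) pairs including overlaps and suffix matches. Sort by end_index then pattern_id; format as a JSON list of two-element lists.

Build:
Trie nodes:
  n0 'ε': b→1 c→7 d→8
  n1 'b': b→2 c→24
  n2 'bb': b→22 d→3
  n3 'bbd': b→4
  n4 'bbdb': c→5
  n5 'bbdbc': c→6
  n6 'bbdbcc': ·  [P0 ends]
  n7 'c': a→18 c→13  [P1 ends]
  n8 'd': b→9 c→10
  n9 'db': ·  [P2 ends]
  n10 'dc': b→11
  n11 'dcb': a→12
  n12 'dcba': ·  [P3 ends]
  n13 'cc': d→14
  n14 'ccd': d→15
  n15 'ccdd': b→16
  n16 'ccddb': d→17
  n17 'ccddbd': ·  [P4 ends]
  n18 'ca': d→19
  n19 'cad': b→20
  n20 'cadb': b→21
  n21 'cadbb': ·  [P5 ends]
  n22 'bbb': a→23
  n23 'bbba': ·  [P6 ends]
  n24 'bc': c→25
  n25 'bcc': ·  [P7 ends]

BFS fail/out derivation:
  n1('b'): parent n0 fail=0; on 'b' 0 → fail=0;  out ∅∪∅=∅
  n7('c'): parent n0 fail=0; on 'c' 0 → fail=0;  out {1}∪∅={1}
  n8('d'): parent n0 fail=0; on 'd' 0 → fail=0;  out ∅∪∅=∅
  n2('bb'): parent n1 fail=0; on 'b' 0 → fail=1;  out ∅∪∅=∅
  n9('db'): parent n8 fail=0; on 'b' 0 → fail=1;  out {2}∪∅={2}
  n10('dc'): parent n8 fail=0; on 'c' 0 → fail=7;  out ∅∪{1}={1}
  n13('cc'): parent n7 fail=0; on 'c' 0 → fail=7;  out ∅∪{1}={1}
  n18('ca'): parent n7 fail=0; on 'a' 0 → fail=0;  out ∅∪∅=∅
  n24('bc'): parent n1 fail=0; on 'c' 0 → fail=7;  out ∅∪{1}={1}
  n3('bbd'): parent n2 fail=1; on 'd' 1→0 → fail=8;  out ∅∪∅=∅
  n11('dcb'): parent n10 fail=7; on 'b' 7→0 → fail=1;  out ∅∪∅=∅
  n14('ccd'): parent n13 fail=7; on 'd' 7→0 → fail=8;  out ∅∪∅=∅
  n19('cad'): parent n18 fail=0; on 'd' 0 → fail=8;  out ∅∪∅=∅
  n22('bbb'): parent n2 fail=1; on 'b' 1 → fail=2;  out ∅∪∅=∅
  n25('bcc'): parent n24 fail=7; on 'c' 7 → fail=13;  out {7}∪{1}={1,7}
  n4('bbdb'): parent n3 fail=8; on 'b' 8 → fail=9;  out ∅∪{2}={2}
  n12('dcba'): parent n11 fail=1; on 'a' 1→0 → fail=0;  out {3}∪∅={3}
  n15('ccdd'): parent n14 fail=8; on 'd' 8→0 → fail=8;  out ∅∪∅=∅
  n20('cadb'): parent n19 fail=8; on 'b' 8 → fail=9;  out ∅∪{2}={2}
  n23('bbba'): parent n22 fail=2; on 'a' 2→1→0 → fail=0;  out {6}∪∅={6}
  n5('bbdbc'): parent n4 fail=9; on 'c' 9→1 → fail=24;  out ∅∪{1}={1}
  n16('ccddb'): parent n15 fail=8; on 'b' 8 → fail=9;  out ∅∪{2}={2}
  n21('cadbb'): parent n20 fail=9; on 'b' 9→1 → fail=2;  out {5}∪∅={5}
  n6('bbdbcc'): parent n5 fail=24; on 'c' 24 → fail=25;  out {0}∪{1,7}={0,1,7}
  n17('ccddbd'): parent n16 fail=9; on 'd' 9→1→0 → fail=8;  out {4}∪∅={4}

Run:
[0] read 'c'  n0⇒n7  emit P1@[0:0]
[1] read 'a'  n7⇒n18
[2] read 'd'  n18⇒n19
[3] read 'b'  n19⇒n20  emit P2@[2:3]
[4] read 'b'  n20⇒n21  emit P5@[0:4]
[5] read 'b'  n21⇒n22 ·f
[6] read 'c'  n22⇒n24 ·f  emit P1@[6:6]
[7] read 'c'  n24⇒n25  emit P1@[7:7],P7@[5:7]
[8] read 'd'  n25⇒n14 ·f
[9] read 'c'  n14⇒n10 ·f  emit P1@[9:9]
[10] read 'a'  n10⇒n18 ·f
[11] read 'd'  n18⇒n19
[12] read 'b'  n19⇒n20  emit P2@[11:12]
[13] read 'b'  n20⇒n21  emit P5@[9:13]
[14] read 'b'  n21⇒n22 ·f
[15] read 'b'  n22⇒n22 ·f
[16] read 'b'  n22⇒n22 ·f
[17] read 'a'  n22⇒n23  emit P6@[14:17]
[18] read 'd'  n23⇒n8 ·f
[19] read 'c'  n8⇒n10  emit P1@[19:19]
[20] read 'c'  n10⇒n13 ·f  emit P1@[20:20]
[21] read 'c'  n13⇒n13 ·f  emit P1@[21:21]
[22] read 'd'  n13⇒n14
[23] read 'd'  n14⇒n15
[24] read 'b'  n15⇒n16  emit P2@[23:24]
[25] read 'd'  n16⇒n17  emit P4@[20:25]

All matches (sorted): [[0,1],[3,2],[4,5],[6,1],[7,1],[7,7],[9,1],[12,2],[13,5],[17,6],[19,1],[20,1],[21,1],[24,2],[25,4]]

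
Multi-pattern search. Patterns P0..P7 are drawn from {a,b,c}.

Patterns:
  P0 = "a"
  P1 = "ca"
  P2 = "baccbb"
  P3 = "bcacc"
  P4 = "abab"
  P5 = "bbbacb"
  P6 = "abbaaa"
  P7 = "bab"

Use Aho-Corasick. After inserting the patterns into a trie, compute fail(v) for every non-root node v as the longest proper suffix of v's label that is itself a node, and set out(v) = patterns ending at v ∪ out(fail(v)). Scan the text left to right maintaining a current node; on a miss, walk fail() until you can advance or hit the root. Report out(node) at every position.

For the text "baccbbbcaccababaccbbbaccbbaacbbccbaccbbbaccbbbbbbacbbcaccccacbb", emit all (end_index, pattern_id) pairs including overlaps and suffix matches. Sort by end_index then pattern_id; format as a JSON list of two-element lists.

Build:
Trie (insert patterns):
  n0 'ε': a→1 b→4 c→2
  n1 'a': b→14  [P0 ends]
  n2 'c': a→3
  n3 'ca': ·  [P1 ends]
  n4 'b': a→5 b→17 c→10
  n5 'ba': b→26 c→6
  n6 'bac': c→7
  n7 'bacc': b→8
  n8 'baccb': b→9
  n9 'baccbb': ·  [P2 ends]
  n10 'bc': a→11
  n11 'bca': c→12
  n12 'bcac': c→13
  n13 'bcacc': ·  [P3 ends]
  n14 'ab': a→15 b→22
  n15 'aba': b→16
  n16 'abab': ·  [P4 ends]
  n17 'bb': b→18
  n18 'bbb': a→19
  n19 'bbba': c→20
  n20 'bbbac': b→21
  n21 'bbbacb': ·  [P5 ends]
  n22 'abb': a→23
  n23 'abba': a→24
  n24 'abbaa': a→25
  n25 'abbaaa': ·  [P6 ends]
  n26 'bab': ·  [P7 ends]

BFS fail/out derivation:
  fail(1) 'a': from fail(0)=0 chase 'a': 0 ⇒ 0;  out={0}∪out(0)={0}
  fail(2) 'c': from fail(0)=0 chase 'c': 0 ⇒ 0;  out=∅∪out(0)=∅
  fail(4) 'b': from fail(0)=0 chase 'b': 0 ⇒ 0;  out=∅∪out(0)=∅
  fail(3) 'ca': from fail(2)=0 chase 'a': 0 ⇒ 1;  out={1}∪out(1)={0,1}
  fail(5) 'ba': from fail(4)=0 chase 'a': 0 ⇒ 1;  out=∅∪out(1)={0}
  fail(10) 'bc': from fail(4)=0 chase 'c': 0 ⇒ 2;  out=∅∪out(2)=∅
  fail(14) 'ab': from fail(1)=0 chase 'b': 0 ⇒ 4;  out=∅∪out(4)=∅
  fail(17) 'bb': from fail(4)=0 chase 'b': 0 ⇒ 4;  out=∅∪out(4)=∅
  fail(6) 'bac': from fail(5)=1 chase 'c': 1→0 ⇒ 2;  out=∅∪out(2)=∅
  fail(11) 'bca': from fail(10)=2 chase 'a': 2 ⇒ 3;  out=∅∪out(3)={0,1}
  fail(15) 'aba': from fail(14)=4 chase 'a': 4 ⇒ 5;  out=∅∪out(5)={0}
  fail(18) 'bbb': from fail(17)=4 chase 'b': 4 ⇒ 17;  out=∅∪out(17)=∅
  fail(22) 'abb': from fail(14)=4 chase 'b': 4 ⇒ 17;  out=∅∪out(17)=∅
  fail(26) 'bab': from fail(5)=1 chase 'b': 1 ⇒ 14;  out={7}∪out(14)={7}
  fail(7) 'bacc': from fail(6)=2 chase 'c': 2→0 ⇒ 2;  out=∅∪out(2)=∅
  fail(12) 'bcac': from fail(11)=3 chase 'c': 3→1→0 ⇒ 2;  out=∅∪out(2)=∅
  fail(16) 'abab': from fail(15)=5 chase 'b': 5 ⇒ 26;  out={4}∪out(26)={4,7}
  fail(19) 'bbba': from fail(18)=17 chase 'a': 17→4 ⇒ 5;  out=∅∪out(5)={0}
  fail(23) 'abba': from fail(22)=17 chase 'a': 17→4 ⇒ 5;  out=∅∪out(5)={0}
  fail(8) 'baccb': from fail(7)=2 chase 'b': 2→0 ⇒ 4;  out=∅∪out(4)=∅
  fail(13) 'bcacc': from fail(12)=2 chase 'c': 2→0 ⇒ 2;  out={3}∪out(2)={3}
  fail(20) 'bbbac': from fail(19)=5 chase 'c': 5 ⇒ 6;  out=∅∪out(6)=∅
  fail(24) 'abbaa': from fail(23)=5 chase 'a': 5→1→0 ⇒ 1;  out=∅∪out(1)={0}
  fail(9) 'baccbb': from fail(8)=4 chase 'b': 4 ⇒ 17;  out={2}∪out(17)={2}
  fail(21) 'bbbacb': from fail(20)=6 chase 'b': 6→2→0 ⇒ 4;  out={5}∪out(4)={5}
  fail(25) 'abbaaa': from fail(24)=1 chase 'a': 1→0 ⇒ 1;  out={6}∪out(1)={0,6}

Run:
i=0 'b': node 0→4
i=1 'a': node 4→5  ** P0@[1:1]
i=2 'c': node 5→6
i=3 'c': node 6→7
i=4 'b': node 7→8
i=5 'b': node 8→9  ** P2@[0:5]
i=6 'b': node 9→18 (via fail)
i=7 'c': node 18→10 (via fail)
i=8 'a': node 10→11  ** P0@[8:8],P1@[7:8]
i=9 'c': node 11→12
i=10 'c': node 12→13  ** P3@[6:10]
i=11 'a': node 13→3 (via fail)  ** P0@[11:11],P1@[10:11]
i=12 'b': node 3→14 (via fail)
i=13 'a': node 14→15  ** P0@[13:13]
i=14 'b': node 15→16  ** P4@[11:14],P7@[12:14]
i=15 'a': node 16→15 (via fail)  ** P0@[15:15]
i=16 'c': node 15→6 (via fail)
i=17 'c': node 6→7
i=18 'b': node 7→8
i=19 'b': node 8→9  ** P2@[14:19]
i=20 'b': node 9→18 (via fail)
i=21 'a': node 18→19  ** P0@[21:21]
i=22 'c': node 19→20
i=23 'c': node 20→7 (via fail)
i=24 'b': node 7→8
i=25 'b': node 8→9  ** P2@[20:25]
i=26 'a': node 9→5 (via fail)  ** P0@[26:26]
i=27 'a': node 5→1 (via fail)  ** P0@[27:27]
i=28 'c': node 1→2 (via fail)
i=29 'b': node 2→4 (via fail)
i=30 'b': node 4→17
i=31 'c': node 17→10 (via fail)
i=32 'c': node 10→2 (via fail)
i=33 'b': node 2→4 (via fail)
i=34 'a': node 4→5  ** P0@[34:34]
i=35 'c': node 5→6
i=36 'c': node 6→7
i=37 'b': node 7→8
i=38 'b': node 8→9  ** P2@[33:38]
i=39 'b': node 9→18 (via fail)
i=40 'a': node 18→19  ** P0@[40:40]
i=41 'c': node 19→20
i=42 'c': node 20→7 (via fail)
i=43 'b': node 7→8
i=44 'b': node 8→9  ** P2@[39:44]
i=45 'b': node 9→18 (via fail)
i=46 'b': node 18→18 (via fail)
i=47 'b': node 18→18 (via fail)
i=48 'b': node 18→18 (via fail)
i=49 'a': node 18→19  ** P0@[49:49]
i=50 'c': node 19→20
i=51 'b': node 20→21  ** P5@[46:51]
i=52 'b': node 21→17 (via fail)
i=53 'c': node 17→10 (via fail)
i=54 'a': node 10→11  ** P0@[54:54],P1@[53:54]
i=55 'c': node 11→12
i=56 'c': node 12→13  ** P3@[52:56]
i=57 'c': node 13→2 (via fail)
i=58 'c': node 2→2 (via fail)
i=59 'a': node 2→3  ** P0@[59:59],P1@[58:59]
i=60 'c': node 3→2 (via fail)
i=61 'b': node 2→4 (via fail)
i=62 'b': node 4→17

All matches (sorted): [[1,0],[5,2],[8,0],[8,1],[10,3],[11,0],[11,1],[13,0],[14,4],[14,7],[15,0],[19,2],[21,0],[25,2],[26,0],[27,0],[34,0],[38,2],[40,0],[44,2],[49,0],[51,5],[54,0],[54,1],[56,3],[59,0],[59,1]]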